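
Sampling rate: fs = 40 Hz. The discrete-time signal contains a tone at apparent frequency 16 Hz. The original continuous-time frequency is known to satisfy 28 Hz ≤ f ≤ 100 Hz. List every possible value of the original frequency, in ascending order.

56 Hz, 64 Hz, 96 Hz

Frequencies that alias to 16 Hz are k·fs ± 16 Hz for integer k ≥ 0.
k=0: 16 Hz.
k=1: 24 Hz, 56 Hz.
k=2: 64 Hz, 96 Hz.
k=3: 104 Hz, 136 Hz.
Within [28 Hz, 100 Hz]: 56 Hz, 64 Hz, 96 Hz.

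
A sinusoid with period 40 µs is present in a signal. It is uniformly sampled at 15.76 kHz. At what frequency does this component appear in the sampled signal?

T = 40 µs → f = 1/T = 25 kHz.
25 kHz mod fs = 9.24 kHz.
9.24 kHz > fs/2 = 7.88 kHz, folds to fs − 9.24 kHz = 6.52 kHz.

6.52 kHz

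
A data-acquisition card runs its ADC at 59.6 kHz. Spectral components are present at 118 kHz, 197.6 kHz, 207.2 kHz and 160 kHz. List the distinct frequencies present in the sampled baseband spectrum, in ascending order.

1.2 kHz, 18.8 kHz, 28.4 kHz

fs/2 = 29.8 kHz.
118 kHz mod fs = 58.4 kHz.
58.4 kHz > fs/2 = 29.8 kHz, folds to fs − 58.4 kHz = 1.2 kHz.
197.6 kHz mod fs = 18.8 kHz.
18.8 kHz ≤ fs/2 = 29.8 kHz, appears at 18.8 kHz.
207.2 kHz mod fs = 28.4 kHz.
28.4 kHz ≤ fs/2 = 29.8 kHz, appears at 28.4 kHz.
160 kHz mod fs = 40.8 kHz.
40.8 kHz > fs/2 = 29.8 kHz, folds to fs − 40.8 kHz = 18.8 kHz.
Distinct values: {1.2 kHz, 18.8 kHz, 28.4 kHz}.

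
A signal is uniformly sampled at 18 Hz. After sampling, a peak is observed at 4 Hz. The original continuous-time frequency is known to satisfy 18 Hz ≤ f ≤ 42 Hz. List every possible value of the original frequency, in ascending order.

22 Hz, 32 Hz, 40 Hz

Frequencies that alias to 4 Hz are k·fs ± 4 Hz for integer k ≥ 0.
k=0: 4 Hz.
k=1: 14 Hz, 22 Hz.
k=2: 32 Hz, 40 Hz.
k=3: 50 Hz, 58 Hz.
Within [18 Hz, 42 Hz]: 22 Hz, 32 Hz, 40 Hz.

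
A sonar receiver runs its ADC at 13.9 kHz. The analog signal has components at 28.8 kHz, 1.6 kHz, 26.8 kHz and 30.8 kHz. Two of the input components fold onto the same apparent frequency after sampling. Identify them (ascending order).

fs/2 = 6.95 kHz.
28.8 kHz mod fs = 1 kHz.
1 kHz ≤ fs/2 = 6.95 kHz, appears at 1 kHz.
1.6 kHz ≤ fs/2 = 6.95 kHz, passes unchanged.
26.8 kHz mod fs = 12.9 kHz.
12.9 kHz > fs/2 = 6.95 kHz, folds to fs − 12.9 kHz = 1 kHz.
30.8 kHz mod fs = 3 kHz.
3 kHz ≤ fs/2 = 6.95 kHz, appears at 3 kHz.
26.8 kHz and 28.8 kHz both map to 1 kHz.

26.8 kHz, 28.8 kHz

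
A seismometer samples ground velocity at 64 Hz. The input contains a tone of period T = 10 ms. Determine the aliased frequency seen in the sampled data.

T = 10 ms → f = 1/T = 100 Hz.
100 Hz mod fs = 36 Hz.
36 Hz > fs/2 = 32 Hz, folds to fs − 36 Hz = 28 Hz.

28 Hz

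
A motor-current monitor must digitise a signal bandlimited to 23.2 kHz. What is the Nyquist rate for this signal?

46.4 kHz

Nyquist rate = 2 × 23.2 kHz = 46.4 kHz.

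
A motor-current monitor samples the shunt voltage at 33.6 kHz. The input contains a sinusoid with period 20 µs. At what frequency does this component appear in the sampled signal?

T = 20 µs → f = 1/T = 50 kHz.
50 kHz mod fs = 16.4 kHz.
16.4 kHz ≤ fs/2 = 16.8 kHz, appears at 16.4 kHz.

16.4 kHz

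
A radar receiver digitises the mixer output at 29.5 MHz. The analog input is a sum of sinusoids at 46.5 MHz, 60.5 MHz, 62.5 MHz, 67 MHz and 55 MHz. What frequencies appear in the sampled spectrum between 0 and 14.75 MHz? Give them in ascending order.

1.5 MHz, 3.5 MHz, 4 MHz, 8 MHz, 12.5 MHz

fs/2 = 14.75 MHz.
46.5 MHz mod fs = 17 MHz.
17 MHz > fs/2 = 14.75 MHz, folds to fs − 17 MHz = 12.5 MHz.
60.5 MHz mod fs = 1.5 MHz.
1.5 MHz ≤ fs/2 = 14.75 MHz, appears at 1.5 MHz.
62.5 MHz mod fs = 3.5 MHz.
3.5 MHz ≤ fs/2 = 14.75 MHz, appears at 3.5 MHz.
67 MHz mod fs = 8 MHz.
8 MHz ≤ fs/2 = 14.75 MHz, appears at 8 MHz.
55 MHz mod fs = 25.5 MHz.
25.5 MHz > fs/2 = 14.75 MHz, folds to fs − 25.5 MHz = 4 MHz.
Distinct values: {1.5 MHz, 3.5 MHz, 4 MHz, 8 MHz, 12.5 MHz}.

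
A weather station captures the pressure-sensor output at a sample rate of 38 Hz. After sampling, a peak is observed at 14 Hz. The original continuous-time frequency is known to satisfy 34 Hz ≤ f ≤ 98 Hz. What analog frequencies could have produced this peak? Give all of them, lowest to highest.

52 Hz, 62 Hz, 90 Hz

Frequencies that alias to 14 Hz are k·fs ± 14 Hz for integer k ≥ 0.
k=0: 14 Hz.
k=1: 24 Hz, 52 Hz.
k=2: 62 Hz, 90 Hz.
k=3: 100 Hz, 128 Hz.
Within [34 Hz, 98 Hz]: 52 Hz, 62 Hz, 90 Hz.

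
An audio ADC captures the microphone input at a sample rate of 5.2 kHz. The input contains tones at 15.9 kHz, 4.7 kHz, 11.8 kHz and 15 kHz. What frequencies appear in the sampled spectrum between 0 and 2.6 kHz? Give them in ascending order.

fs/2 = 2.6 kHz.
15.9 kHz mod fs = 0.3 kHz.
0.3 kHz ≤ fs/2 = 2.6 kHz, appears at 0.3 kHz.
4.7 kHz > fs/2 = 2.6 kHz, folds to fs − 4.7 kHz = 0.5 kHz.
11.8 kHz mod fs = 1.4 kHz.
1.4 kHz ≤ fs/2 = 2.6 kHz, appears at 1.4 kHz.
15 kHz mod fs = 4.6 kHz.
4.6 kHz > fs/2 = 2.6 kHz, folds to fs − 4.6 kHz = 0.6 kHz.
Distinct values: {0.3 kHz, 0.5 kHz, 0.6 kHz, 1.4 kHz}.

0.3 kHz, 0.5 kHz, 0.6 kHz, 1.4 kHz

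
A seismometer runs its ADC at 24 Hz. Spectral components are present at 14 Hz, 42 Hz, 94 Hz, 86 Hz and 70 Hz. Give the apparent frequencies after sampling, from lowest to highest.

2 Hz, 6 Hz, 10 Hz

fs/2 = 12 Hz.
14 Hz > fs/2 = 12 Hz, folds to fs − 14 Hz = 10 Hz.
42 Hz mod fs = 18 Hz.
18 Hz > fs/2 = 12 Hz, folds to fs − 18 Hz = 6 Hz.
94 Hz mod fs = 22 Hz.
22 Hz > fs/2 = 12 Hz, folds to fs − 22 Hz = 2 Hz.
86 Hz mod fs = 14 Hz.
14 Hz > fs/2 = 12 Hz, folds to fs − 14 Hz = 10 Hz.
70 Hz mod fs = 22 Hz.
22 Hz > fs/2 = 12 Hz, folds to fs − 22 Hz = 2 Hz.
Distinct values: {2 Hz, 6 Hz, 10 Hz}.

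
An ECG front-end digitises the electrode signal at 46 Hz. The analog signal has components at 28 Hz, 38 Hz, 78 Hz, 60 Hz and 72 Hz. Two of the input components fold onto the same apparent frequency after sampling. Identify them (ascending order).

60 Hz, 78 Hz

fs/2 = 23 Hz.
28 Hz > fs/2 = 23 Hz, folds to fs − 28 Hz = 18 Hz.
38 Hz > fs/2 = 23 Hz, folds to fs − 38 Hz = 8 Hz.
78 Hz mod fs = 32 Hz.
32 Hz > fs/2 = 23 Hz, folds to fs − 32 Hz = 14 Hz.
60 Hz mod fs = 14 Hz.
14 Hz ≤ fs/2 = 23 Hz, appears at 14 Hz.
72 Hz mod fs = 26 Hz.
26 Hz > fs/2 = 23 Hz, folds to fs − 26 Hz = 20 Hz.
60 Hz and 78 Hz both map to 14 Hz.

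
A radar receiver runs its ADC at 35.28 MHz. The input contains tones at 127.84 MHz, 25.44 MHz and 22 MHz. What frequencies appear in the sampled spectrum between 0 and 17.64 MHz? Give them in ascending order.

9.84 MHz, 13.28 MHz

fs/2 = 17.64 MHz.
127.84 MHz mod fs = 22 MHz.
22 MHz > fs/2 = 17.64 MHz, folds to fs − 22 MHz = 13.28 MHz.
25.44 MHz > fs/2 = 17.64 MHz, folds to fs − 25.44 MHz = 9.84 MHz.
22 MHz > fs/2 = 17.64 MHz, folds to fs − 22 MHz = 13.28 MHz.
Distinct values: {9.84 MHz, 13.28 MHz}.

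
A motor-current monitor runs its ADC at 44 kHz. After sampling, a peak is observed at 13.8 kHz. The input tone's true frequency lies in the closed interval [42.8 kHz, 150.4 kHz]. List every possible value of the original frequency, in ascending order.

Frequencies that alias to 13.8 kHz are k·fs ± 13.8 kHz for integer k ≥ 0.
k=0: 13.8 kHz.
k=1: 30.2 kHz, 57.8 kHz.
k=2: 74.2 kHz, 101.8 kHz.
k=3: 118.2 kHz, 145.8 kHz.
k=4: 162.2 kHz, 189.8 kHz.
Within [42.8 kHz, 150.4 kHz]: 57.8 kHz, 74.2 kHz, 101.8 kHz, 118.2 kHz, 145.8 kHz.

57.8 kHz, 74.2 kHz, 101.8 kHz, 118.2 kHz, 145.8 kHz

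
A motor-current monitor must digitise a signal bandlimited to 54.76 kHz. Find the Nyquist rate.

109.52 kHz

Nyquist rate = 2 × 54.76 kHz = 109.52 kHz.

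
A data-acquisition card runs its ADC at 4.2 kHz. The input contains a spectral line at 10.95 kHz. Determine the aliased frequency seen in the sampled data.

10.95 kHz mod fs = 2.55 kHz.
2.55 kHz > fs/2 = 2.1 kHz, folds to fs − 2.55 kHz = 1.65 kHz.

1.65 kHz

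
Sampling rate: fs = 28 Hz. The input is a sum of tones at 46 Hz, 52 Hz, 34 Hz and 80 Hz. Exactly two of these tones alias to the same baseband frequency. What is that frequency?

4 Hz

fs/2 = 14 Hz.
46 Hz mod fs = 18 Hz.
18 Hz > fs/2 = 14 Hz, folds to fs − 18 Hz = 10 Hz.
52 Hz mod fs = 24 Hz.
24 Hz > fs/2 = 14 Hz, folds to fs − 24 Hz = 4 Hz.
34 Hz mod fs = 6 Hz.
6 Hz ≤ fs/2 = 14 Hz, appears at 6 Hz.
80 Hz mod fs = 24 Hz.
24 Hz > fs/2 = 14 Hz, folds to fs − 24 Hz = 4 Hz.
52 Hz and 80 Hz both map to 4 Hz.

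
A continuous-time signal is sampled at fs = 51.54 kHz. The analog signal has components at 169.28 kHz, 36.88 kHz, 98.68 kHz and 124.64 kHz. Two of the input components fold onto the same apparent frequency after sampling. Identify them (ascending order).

fs/2 = 25.77 kHz.
169.28 kHz mod fs = 14.66 kHz.
14.66 kHz ≤ fs/2 = 25.77 kHz, appears at 14.66 kHz.
36.88 kHz > fs/2 = 25.77 kHz, folds to fs − 36.88 kHz = 14.66 kHz.
98.68 kHz mod fs = 47.14 kHz.
47.14 kHz > fs/2 = 25.77 kHz, folds to fs − 47.14 kHz = 4.4 kHz.
124.64 kHz mod fs = 21.56 kHz.
21.56 kHz ≤ fs/2 = 25.77 kHz, appears at 21.56 kHz.
36.88 kHz and 169.28 kHz both map to 14.66 kHz.

36.88 kHz, 169.28 kHz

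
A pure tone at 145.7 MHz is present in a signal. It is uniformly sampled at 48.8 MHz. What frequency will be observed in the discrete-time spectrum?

0.7 MHz

145.7 MHz mod fs = 48.1 MHz.
48.1 MHz > fs/2 = 24.4 MHz, folds to fs − 48.1 MHz = 0.7 MHz.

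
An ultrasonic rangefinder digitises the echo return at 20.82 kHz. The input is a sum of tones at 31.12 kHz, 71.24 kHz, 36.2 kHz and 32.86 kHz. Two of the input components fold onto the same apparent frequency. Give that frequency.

fs/2 = 10.41 kHz.
31.12 kHz mod fs = 10.3 kHz.
10.3 kHz ≤ fs/2 = 10.41 kHz, appears at 10.3 kHz.
71.24 kHz mod fs = 8.78 kHz.
8.78 kHz ≤ fs/2 = 10.41 kHz, appears at 8.78 kHz.
36.2 kHz mod fs = 15.38 kHz.
15.38 kHz > fs/2 = 10.41 kHz, folds to fs − 15.38 kHz = 5.44 kHz.
32.86 kHz mod fs = 12.04 kHz.
12.04 kHz > fs/2 = 10.41 kHz, folds to fs − 12.04 kHz = 8.78 kHz.
32.86 kHz and 71.24 kHz both map to 8.78 kHz.

8.78 kHz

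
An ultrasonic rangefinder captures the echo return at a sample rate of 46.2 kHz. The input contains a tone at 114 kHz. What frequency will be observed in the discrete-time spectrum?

21.6 kHz

114 kHz mod fs = 21.6 kHz.
21.6 kHz ≤ fs/2 = 23.1 kHz, appears at 21.6 kHz.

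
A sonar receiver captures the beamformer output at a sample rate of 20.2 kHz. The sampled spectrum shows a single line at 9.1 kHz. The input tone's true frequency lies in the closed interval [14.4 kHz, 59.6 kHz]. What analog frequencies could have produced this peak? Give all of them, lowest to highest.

29.3 kHz, 31.3 kHz, 49.5 kHz, 51.5 kHz

Frequencies that alias to 9.1 kHz are k·fs ± 9.1 kHz for integer k ≥ 0.
k=0: 9.1 kHz.
k=1: 11.1 kHz, 29.3 kHz.
k=2: 31.3 kHz, 49.5 kHz.
k=3: 51.5 kHz, 69.7 kHz.
k=4: 71.7 kHz, 89.9 kHz.
Within [14.4 kHz, 59.6 kHz]: 29.3 kHz, 31.3 kHz, 49.5 kHz, 51.5 kHz.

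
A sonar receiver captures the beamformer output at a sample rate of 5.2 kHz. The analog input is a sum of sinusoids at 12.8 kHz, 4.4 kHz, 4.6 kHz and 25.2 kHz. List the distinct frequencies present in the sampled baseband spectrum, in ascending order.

fs/2 = 2.6 kHz.
12.8 kHz mod fs = 2.4 kHz.
2.4 kHz ≤ fs/2 = 2.6 kHz, appears at 2.4 kHz.
4.4 kHz > fs/2 = 2.6 kHz, folds to fs − 4.4 kHz = 0.8 kHz.
4.6 kHz > fs/2 = 2.6 kHz, folds to fs − 4.6 kHz = 0.6 kHz.
25.2 kHz mod fs = 4.4 kHz.
4.4 kHz > fs/2 = 2.6 kHz, folds to fs − 4.4 kHz = 0.8 kHz.
Distinct values: {0.6 kHz, 0.8 kHz, 2.4 kHz}.

0.6 kHz, 0.8 kHz, 2.4 kHz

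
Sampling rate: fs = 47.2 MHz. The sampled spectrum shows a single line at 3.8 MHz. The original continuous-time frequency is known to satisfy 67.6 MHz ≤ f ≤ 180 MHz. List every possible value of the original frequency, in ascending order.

Frequencies that alias to 3.8 MHz are k·fs ± 3.8 MHz for integer k ≥ 0.
k=0: 3.8 MHz.
k=1: 43.4 MHz, 51 MHz.
k=2: 90.6 MHz, 98.2 MHz.
k=3: 137.8 MHz, 145.4 MHz.
k=4: 185 MHz, 192.6 MHz.
Within [67.6 MHz, 180 MHz]: 90.6 MHz, 98.2 MHz, 137.8 MHz, 145.4 MHz.

90.6 MHz, 98.2 MHz, 137.8 MHz, 145.4 MHz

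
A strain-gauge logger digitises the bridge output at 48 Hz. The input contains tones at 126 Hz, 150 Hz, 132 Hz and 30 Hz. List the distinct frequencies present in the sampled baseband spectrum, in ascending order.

6 Hz, 12 Hz, 18 Hz

fs/2 = 24 Hz.
126 Hz mod fs = 30 Hz.
30 Hz > fs/2 = 24 Hz, folds to fs − 30 Hz = 18 Hz.
150 Hz mod fs = 6 Hz.
6 Hz ≤ fs/2 = 24 Hz, appears at 6 Hz.
132 Hz mod fs = 36 Hz.
36 Hz > fs/2 = 24 Hz, folds to fs − 36 Hz = 12 Hz.
30 Hz > fs/2 = 24 Hz, folds to fs − 30 Hz = 18 Hz.
Distinct values: {6 Hz, 12 Hz, 18 Hz}.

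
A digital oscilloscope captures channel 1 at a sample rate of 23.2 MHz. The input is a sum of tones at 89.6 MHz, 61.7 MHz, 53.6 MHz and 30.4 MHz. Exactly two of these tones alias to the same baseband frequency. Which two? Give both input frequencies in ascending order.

fs/2 = 11.6 MHz.
89.6 MHz mod fs = 20 MHz.
20 MHz > fs/2 = 11.6 MHz, folds to fs − 20 MHz = 3.2 MHz.
61.7 MHz mod fs = 15.3 MHz.
15.3 MHz > fs/2 = 11.6 MHz, folds to fs − 15.3 MHz = 7.9 MHz.
53.6 MHz mod fs = 7.2 MHz.
7.2 MHz ≤ fs/2 = 11.6 MHz, appears at 7.2 MHz.
30.4 MHz mod fs = 7.2 MHz.
7.2 MHz ≤ fs/2 = 11.6 MHz, appears at 7.2 MHz.
30.4 MHz and 53.6 MHz both map to 7.2 MHz.

30.4 MHz, 53.6 MHz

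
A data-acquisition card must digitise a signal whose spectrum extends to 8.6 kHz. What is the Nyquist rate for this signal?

Nyquist rate = 2 × 8.6 kHz = 17.2 kHz.

17.2 kHz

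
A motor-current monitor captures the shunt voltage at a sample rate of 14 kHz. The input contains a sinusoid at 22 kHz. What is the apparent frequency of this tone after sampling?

6 kHz

22 kHz mod fs = 8 kHz.
8 kHz > fs/2 = 7 kHz, folds to fs − 8 kHz = 6 kHz.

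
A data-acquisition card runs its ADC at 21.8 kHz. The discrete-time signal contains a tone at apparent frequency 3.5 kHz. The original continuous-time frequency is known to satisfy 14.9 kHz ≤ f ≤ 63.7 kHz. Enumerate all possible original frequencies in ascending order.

Frequencies that alias to 3.5 kHz are k·fs ± 3.5 kHz for integer k ≥ 0.
k=0: 3.5 kHz.
k=1: 18.3 kHz, 25.3 kHz.
k=2: 40.1 kHz, 47.1 kHz.
k=3: 61.9 kHz, 68.9 kHz.
k=4: 83.7 kHz, 90.7 kHz.
Within [14.9 kHz, 63.7 kHz]: 18.3 kHz, 25.3 kHz, 40.1 kHz, 47.1 kHz, 61.9 kHz.

18.3 kHz, 25.3 kHz, 40.1 kHz, 47.1 kHz, 61.9 kHz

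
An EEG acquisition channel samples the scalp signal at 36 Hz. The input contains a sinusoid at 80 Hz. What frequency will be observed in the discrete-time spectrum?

8 Hz

80 Hz mod fs = 8 Hz.
8 Hz ≤ fs/2 = 18 Hz, appears at 8 Hz.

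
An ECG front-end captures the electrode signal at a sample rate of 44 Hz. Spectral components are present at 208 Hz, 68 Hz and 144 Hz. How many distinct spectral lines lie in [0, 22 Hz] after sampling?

fs/2 = 22 Hz.
208 Hz mod fs = 32 Hz.
32 Hz > fs/2 = 22 Hz, folds to fs − 32 Hz = 12 Hz.
68 Hz mod fs = 24 Hz.
24 Hz > fs/2 = 22 Hz, folds to fs − 24 Hz = 20 Hz.
144 Hz mod fs = 12 Hz.
12 Hz ≤ fs/2 = 22 Hz, appears at 12 Hz.
Distinct values: {12 Hz, 20 Hz} → 2.

2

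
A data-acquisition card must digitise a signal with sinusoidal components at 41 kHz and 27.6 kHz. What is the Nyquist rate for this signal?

82 kHz

Highest-frequency component: 41 kHz.
Nyquist rate = 2 × 41 kHz = 82 kHz.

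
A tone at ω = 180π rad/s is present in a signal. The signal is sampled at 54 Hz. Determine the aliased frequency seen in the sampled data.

18 Hz

ω = 180π rad/s → f = ω/(2π) = 90 Hz.
90 Hz mod fs = 36 Hz.
36 Hz > fs/2 = 27 Hz, folds to fs − 36 Hz = 18 Hz.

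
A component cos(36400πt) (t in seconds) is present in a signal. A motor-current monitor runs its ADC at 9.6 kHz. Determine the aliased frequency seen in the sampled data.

ω = 36400π rad/s → f = ω/(2π) = 18200 Hz = 18.2 kHz.
18.2 kHz mod fs = 8.6 kHz.
8.6 kHz > fs/2 = 4.8 kHz, folds to fs − 8.6 kHz = 1 kHz.

1 kHz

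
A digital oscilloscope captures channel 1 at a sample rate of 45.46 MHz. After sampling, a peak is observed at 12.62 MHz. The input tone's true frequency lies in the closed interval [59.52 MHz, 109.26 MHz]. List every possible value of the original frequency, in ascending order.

78.3 MHz, 103.54 MHz

Frequencies that alias to 12.62 MHz are k·fs ± 12.62 MHz for integer k ≥ 0.
k=0: 12.62 MHz.
k=1: 32.84 MHz, 58.08 MHz.
k=2: 78.3 MHz, 103.54 MHz.
k=3: 123.76 MHz, 149 MHz.
Within [59.52 MHz, 109.26 MHz]: 78.3 MHz, 103.54 MHz.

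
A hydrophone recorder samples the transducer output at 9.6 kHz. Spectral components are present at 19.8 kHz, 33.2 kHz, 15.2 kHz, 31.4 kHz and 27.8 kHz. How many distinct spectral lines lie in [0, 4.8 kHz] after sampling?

5

fs/2 = 4.8 kHz.
19.8 kHz mod fs = 0.6 kHz.
0.6 kHz ≤ fs/2 = 4.8 kHz, appears at 0.6 kHz.
33.2 kHz mod fs = 4.4 kHz.
4.4 kHz ≤ fs/2 = 4.8 kHz, appears at 4.4 kHz.
15.2 kHz mod fs = 5.6 kHz.
5.6 kHz > fs/2 = 4.8 kHz, folds to fs − 5.6 kHz = 4 kHz.
31.4 kHz mod fs = 2.6 kHz.
2.6 kHz ≤ fs/2 = 4.8 kHz, appears at 2.6 kHz.
27.8 kHz mod fs = 8.6 kHz.
8.6 kHz > fs/2 = 4.8 kHz, folds to fs − 8.6 kHz = 1 kHz.
Distinct values: {0.6 kHz, 1 kHz, 2.6 kHz, 4 kHz, 4.4 kHz} → 5.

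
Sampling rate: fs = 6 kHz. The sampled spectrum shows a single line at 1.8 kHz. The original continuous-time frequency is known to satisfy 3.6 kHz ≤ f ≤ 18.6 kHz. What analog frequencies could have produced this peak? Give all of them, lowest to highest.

Frequencies that alias to 1.8 kHz are k·fs ± 1.8 kHz for integer k ≥ 0.
k=0: 1.8 kHz.
k=1: 4.2 kHz, 7.8 kHz.
k=2: 10.2 kHz, 13.8 kHz.
k=3: 16.2 kHz, 19.8 kHz.
k=4: 22.2 kHz, 25.8 kHz.
Within [3.6 kHz, 18.6 kHz]: 4.2 kHz, 7.8 kHz, 10.2 kHz, 13.8 kHz, 16.2 kHz.

4.2 kHz, 7.8 kHz, 10.2 kHz, 13.8 kHz, 16.2 kHz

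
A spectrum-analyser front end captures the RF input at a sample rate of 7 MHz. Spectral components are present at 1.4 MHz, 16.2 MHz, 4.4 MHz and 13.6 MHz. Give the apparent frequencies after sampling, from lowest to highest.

fs/2 = 3.5 MHz.
1.4 MHz ≤ fs/2 = 3.5 MHz, passes unchanged.
16.2 MHz mod fs = 2.2 MHz.
2.2 MHz ≤ fs/2 = 3.5 MHz, appears at 2.2 MHz.
4.4 MHz > fs/2 = 3.5 MHz, folds to fs − 4.4 MHz = 2.6 MHz.
13.6 MHz mod fs = 6.6 MHz.
6.6 MHz > fs/2 = 3.5 MHz, folds to fs − 6.6 MHz = 0.4 MHz.
Distinct values: {0.4 MHz, 1.4 MHz, 2.2 MHz, 2.6 MHz}.

0.4 MHz, 1.4 MHz, 2.2 MHz, 2.6 MHz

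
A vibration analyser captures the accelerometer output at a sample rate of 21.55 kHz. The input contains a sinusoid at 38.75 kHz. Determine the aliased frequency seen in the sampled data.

4.35 kHz

38.75 kHz mod fs = 17.2 kHz.
17.2 kHz > fs/2 = 10.775 kHz, folds to fs − 17.2 kHz = 4.35 kHz.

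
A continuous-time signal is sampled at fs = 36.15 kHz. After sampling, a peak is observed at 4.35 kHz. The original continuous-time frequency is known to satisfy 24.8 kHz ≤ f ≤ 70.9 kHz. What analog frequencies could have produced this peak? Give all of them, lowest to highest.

Frequencies that alias to 4.35 kHz are k·fs ± 4.35 kHz for integer k ≥ 0.
k=0: 4.35 kHz.
k=1: 31.8 kHz, 40.5 kHz.
k=2: 67.95 kHz, 76.65 kHz.
k=3: 104.1 kHz, 112.8 kHz.
Within [24.8 kHz, 70.9 kHz]: 31.8 kHz, 40.5 kHz, 67.95 kHz.

31.8 kHz, 40.5 kHz, 67.95 kHz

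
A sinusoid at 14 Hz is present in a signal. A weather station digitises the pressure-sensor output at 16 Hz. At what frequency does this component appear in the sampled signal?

2 Hz

14 Hz > fs/2 = 8 Hz, folds to fs − 14 Hz = 2 Hz.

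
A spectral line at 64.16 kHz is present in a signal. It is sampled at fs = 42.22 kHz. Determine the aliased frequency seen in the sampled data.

64.16 kHz mod fs = 21.94 kHz.
21.94 kHz > fs/2 = 21.11 kHz, folds to fs − 21.94 kHz = 20.28 kHz.

20.28 kHz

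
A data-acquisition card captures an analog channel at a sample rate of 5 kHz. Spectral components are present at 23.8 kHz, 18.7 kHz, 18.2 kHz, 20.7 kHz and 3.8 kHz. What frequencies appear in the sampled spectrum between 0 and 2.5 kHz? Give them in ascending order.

fs/2 = 2.5 kHz.
23.8 kHz mod fs = 3.8 kHz.
3.8 kHz > fs/2 = 2.5 kHz, folds to fs − 3.8 kHz = 1.2 kHz.
18.7 kHz mod fs = 3.7 kHz.
3.7 kHz > fs/2 = 2.5 kHz, folds to fs − 3.7 kHz = 1.3 kHz.
18.2 kHz mod fs = 3.2 kHz.
3.2 kHz > fs/2 = 2.5 kHz, folds to fs − 3.2 kHz = 1.8 kHz.
20.7 kHz mod fs = 0.7 kHz.
0.7 kHz ≤ fs/2 = 2.5 kHz, appears at 0.7 kHz.
3.8 kHz > fs/2 = 2.5 kHz, folds to fs − 3.8 kHz = 1.2 kHz.
Distinct values: {0.7 kHz, 1.2 kHz, 1.3 kHz, 1.8 kHz}.

0.7 kHz, 1.2 kHz, 1.3 kHz, 1.8 kHz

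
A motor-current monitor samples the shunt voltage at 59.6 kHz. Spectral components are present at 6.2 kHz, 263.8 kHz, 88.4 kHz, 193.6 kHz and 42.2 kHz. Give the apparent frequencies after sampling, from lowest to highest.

6.2 kHz, 14.8 kHz, 17.4 kHz, 25.4 kHz, 28.8 kHz

fs/2 = 29.8 kHz.
6.2 kHz ≤ fs/2 = 29.8 kHz, passes unchanged.
263.8 kHz mod fs = 25.4 kHz.
25.4 kHz ≤ fs/2 = 29.8 kHz, appears at 25.4 kHz.
88.4 kHz mod fs = 28.8 kHz.
28.8 kHz ≤ fs/2 = 29.8 kHz, appears at 28.8 kHz.
193.6 kHz mod fs = 14.8 kHz.
14.8 kHz ≤ fs/2 = 29.8 kHz, appears at 14.8 kHz.
42.2 kHz > fs/2 = 29.8 kHz, folds to fs − 42.2 kHz = 17.4 kHz.
Distinct values: {6.2 kHz, 14.8 kHz, 17.4 kHz, 25.4 kHz, 28.8 kHz}.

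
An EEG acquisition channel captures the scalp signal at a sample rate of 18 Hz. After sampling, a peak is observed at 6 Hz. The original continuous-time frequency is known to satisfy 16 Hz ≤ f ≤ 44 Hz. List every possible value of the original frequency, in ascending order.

24 Hz, 30 Hz, 42 Hz

Frequencies that alias to 6 Hz are k·fs ± 6 Hz for integer k ≥ 0.
k=0: 6 Hz.
k=1: 12 Hz, 24 Hz.
k=2: 30 Hz, 42 Hz.
k=3: 48 Hz, 60 Hz.
Within [16 Hz, 44 Hz]: 24 Hz, 30 Hz, 42 Hz.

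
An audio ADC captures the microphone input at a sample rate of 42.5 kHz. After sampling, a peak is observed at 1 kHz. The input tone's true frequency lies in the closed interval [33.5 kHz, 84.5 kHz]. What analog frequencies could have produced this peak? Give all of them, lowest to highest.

Frequencies that alias to 1 kHz are k·fs ± 1 kHz for integer k ≥ 0.
k=0: 1 kHz.
k=1: 41.5 kHz, 43.5 kHz.
k=2: 84 kHz, 86 kHz.
k=3: 126.5 kHz, 128.5 kHz.
Within [33.5 kHz, 84.5 kHz]: 41.5 kHz, 43.5 kHz, 84 kHz.

41.5 kHz, 43.5 kHz, 84 kHz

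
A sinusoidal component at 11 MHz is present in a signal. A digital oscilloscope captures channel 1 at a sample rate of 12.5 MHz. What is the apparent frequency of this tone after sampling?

11 MHz > fs/2 = 6.25 MHz, folds to fs − 11 MHz = 1.5 MHz.

1.5 MHz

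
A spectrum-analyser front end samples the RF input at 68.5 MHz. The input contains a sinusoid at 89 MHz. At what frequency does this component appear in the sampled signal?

89 MHz mod fs = 20.5 MHz.
20.5 MHz ≤ fs/2 = 34.25 MHz, appears at 20.5 MHz.

20.5 MHz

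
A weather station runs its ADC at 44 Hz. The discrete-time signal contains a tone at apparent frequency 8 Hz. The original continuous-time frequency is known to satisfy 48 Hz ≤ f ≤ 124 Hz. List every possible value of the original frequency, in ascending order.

52 Hz, 80 Hz, 96 Hz, 124 Hz

Frequencies that alias to 8 Hz are k·fs ± 8 Hz for integer k ≥ 0.
k=0: 8 Hz.
k=1: 36 Hz, 52 Hz.
k=2: 80 Hz, 96 Hz.
k=3: 124 Hz, 140 Hz.
k=4: 168 Hz, 184 Hz.
Within [48 Hz, 124 Hz]: 52 Hz, 80 Hz, 96 Hz, 124 Hz.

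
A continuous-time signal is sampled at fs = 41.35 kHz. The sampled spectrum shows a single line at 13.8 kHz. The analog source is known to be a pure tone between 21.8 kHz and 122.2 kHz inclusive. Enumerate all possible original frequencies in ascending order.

Frequencies that alias to 13.8 kHz are k·fs ± 13.8 kHz for integer k ≥ 0.
k=0: 13.8 kHz.
k=1: 27.55 kHz, 55.15 kHz.
k=2: 68.9 kHz, 96.5 kHz.
k=3: 110.25 kHz, 137.85 kHz.
k=4: 151.6 kHz, 179.2 kHz.
Within [21.8 kHz, 122.2 kHz]: 27.55 kHz, 55.15 kHz, 68.9 kHz, 96.5 kHz, 110.25 kHz.

27.55 kHz, 55.15 kHz, 68.9 kHz, 96.5 kHz, 110.25 kHz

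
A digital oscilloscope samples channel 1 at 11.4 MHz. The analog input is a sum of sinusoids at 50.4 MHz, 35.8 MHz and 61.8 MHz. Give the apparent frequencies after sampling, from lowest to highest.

fs/2 = 5.7 MHz.
50.4 MHz mod fs = 4.8 MHz.
4.8 MHz ≤ fs/2 = 5.7 MHz, appears at 4.8 MHz.
35.8 MHz mod fs = 1.6 MHz.
1.6 MHz ≤ fs/2 = 5.7 MHz, appears at 1.6 MHz.
61.8 MHz mod fs = 4.8 MHz.
4.8 MHz ≤ fs/2 = 5.7 MHz, appears at 4.8 MHz.
Distinct values: {1.6 MHz, 4.8 MHz}.

1.6 MHz, 4.8 MHz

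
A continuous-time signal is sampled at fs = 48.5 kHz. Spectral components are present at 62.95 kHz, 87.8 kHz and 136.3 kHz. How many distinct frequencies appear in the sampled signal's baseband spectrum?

2

fs/2 = 24.25 kHz.
62.95 kHz mod fs = 14.45 kHz.
14.45 kHz ≤ fs/2 = 24.25 kHz, appears at 14.45 kHz.
87.8 kHz mod fs = 39.3 kHz.
39.3 kHz > fs/2 = 24.25 kHz, folds to fs − 39.3 kHz = 9.2 kHz.
136.3 kHz mod fs = 39.3 kHz.
39.3 kHz > fs/2 = 24.25 kHz, folds to fs − 39.3 kHz = 9.2 kHz.
Distinct values: {9.2 kHz, 14.45 kHz} → 2.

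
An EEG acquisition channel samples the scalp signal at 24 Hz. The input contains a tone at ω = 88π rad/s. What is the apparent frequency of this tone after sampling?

4 Hz

ω = 88π rad/s → f = ω/(2π) = 44 Hz.
44 Hz mod fs = 20 Hz.
20 Hz > fs/2 = 12 Hz, folds to fs − 20 Hz = 4 Hz.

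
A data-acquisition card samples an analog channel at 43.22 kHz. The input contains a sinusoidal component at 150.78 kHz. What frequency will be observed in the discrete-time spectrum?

150.78 kHz mod fs = 21.12 kHz.
21.12 kHz ≤ fs/2 = 21.61 kHz, appears at 21.12 kHz.

21.12 kHz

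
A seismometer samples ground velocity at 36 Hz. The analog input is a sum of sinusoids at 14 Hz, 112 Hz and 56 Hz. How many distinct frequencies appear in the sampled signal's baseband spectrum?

3

fs/2 = 18 Hz.
14 Hz ≤ fs/2 = 18 Hz, passes unchanged.
112 Hz mod fs = 4 Hz.
4 Hz ≤ fs/2 = 18 Hz, appears at 4 Hz.
56 Hz mod fs = 20 Hz.
20 Hz > fs/2 = 18 Hz, folds to fs − 20 Hz = 16 Hz.
Distinct values: {4 Hz, 14 Hz, 16 Hz} → 3.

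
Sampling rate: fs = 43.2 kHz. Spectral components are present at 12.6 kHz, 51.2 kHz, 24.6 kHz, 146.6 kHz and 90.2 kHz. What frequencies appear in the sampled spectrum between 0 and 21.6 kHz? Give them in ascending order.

fs/2 = 21.6 kHz.
12.6 kHz ≤ fs/2 = 21.6 kHz, passes unchanged.
51.2 kHz mod fs = 8 kHz.
8 kHz ≤ fs/2 = 21.6 kHz, appears at 8 kHz.
24.6 kHz > fs/2 = 21.6 kHz, folds to fs − 24.6 kHz = 18.6 kHz.
146.6 kHz mod fs = 17 kHz.
17 kHz ≤ fs/2 = 21.6 kHz, appears at 17 kHz.
90.2 kHz mod fs = 3.8 kHz.
3.8 kHz ≤ fs/2 = 21.6 kHz, appears at 3.8 kHz.
Distinct values: {3.8 kHz, 8 kHz, 12.6 kHz, 17 kHz, 18.6 kHz}.

3.8 kHz, 8 kHz, 12.6 kHz, 17 kHz, 18.6 kHz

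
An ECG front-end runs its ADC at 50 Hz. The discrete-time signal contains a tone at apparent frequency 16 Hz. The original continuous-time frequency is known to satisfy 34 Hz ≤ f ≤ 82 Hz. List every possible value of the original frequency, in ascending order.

Frequencies that alias to 16 Hz are k·fs ± 16 Hz for integer k ≥ 0.
k=0: 16 Hz.
k=1: 34 Hz, 66 Hz.
k=2: 84 Hz, 116 Hz.
Within [34 Hz, 82 Hz]: 34 Hz, 66 Hz.

34 Hz, 66 Hz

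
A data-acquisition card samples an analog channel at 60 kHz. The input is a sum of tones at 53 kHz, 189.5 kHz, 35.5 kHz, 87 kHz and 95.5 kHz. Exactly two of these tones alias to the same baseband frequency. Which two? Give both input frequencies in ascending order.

fs/2 = 30 kHz.
53 kHz > fs/2 = 30 kHz, folds to fs − 53 kHz = 7 kHz.
189.5 kHz mod fs = 9.5 kHz.
9.5 kHz ≤ fs/2 = 30 kHz, appears at 9.5 kHz.
35.5 kHz > fs/2 = 30 kHz, folds to fs − 35.5 kHz = 24.5 kHz.
87 kHz mod fs = 27 kHz.
27 kHz ≤ fs/2 = 30 kHz, appears at 27 kHz.
95.5 kHz mod fs = 35.5 kHz.
35.5 kHz > fs/2 = 30 kHz, folds to fs − 35.5 kHz = 24.5 kHz.
35.5 kHz and 95.5 kHz both map to 24.5 kHz.

35.5 kHz, 95.5 kHz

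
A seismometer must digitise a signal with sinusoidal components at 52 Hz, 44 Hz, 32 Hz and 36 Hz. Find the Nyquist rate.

Highest-frequency component: 52 Hz.
Nyquist rate = 2 × 52 Hz = 104 Hz.

104 Hz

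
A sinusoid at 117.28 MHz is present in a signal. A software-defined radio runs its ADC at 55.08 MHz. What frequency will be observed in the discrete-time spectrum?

117.28 MHz mod fs = 7.12 MHz.
7.12 MHz ≤ fs/2 = 27.54 MHz, appears at 7.12 MHz.

7.12 MHz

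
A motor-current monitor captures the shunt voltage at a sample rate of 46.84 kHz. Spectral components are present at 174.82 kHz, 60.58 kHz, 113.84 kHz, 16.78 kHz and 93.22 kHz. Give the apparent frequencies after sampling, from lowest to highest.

0.46 kHz, 12.54 kHz, 13.74 kHz, 16.78 kHz, 20.16 kHz

fs/2 = 23.42 kHz.
174.82 kHz mod fs = 34.3 kHz.
34.3 kHz > fs/2 = 23.42 kHz, folds to fs − 34.3 kHz = 12.54 kHz.
60.58 kHz mod fs = 13.74 kHz.
13.74 kHz ≤ fs/2 = 23.42 kHz, appears at 13.74 kHz.
113.84 kHz mod fs = 20.16 kHz.
20.16 kHz ≤ fs/2 = 23.42 kHz, appears at 20.16 kHz.
16.78 kHz ≤ fs/2 = 23.42 kHz, passes unchanged.
93.22 kHz mod fs = 46.38 kHz.
46.38 kHz > fs/2 = 23.42 kHz, folds to fs − 46.38 kHz = 0.46 kHz.
Distinct values: {0.46 kHz, 12.54 kHz, 13.74 kHz, 16.78 kHz, 20.16 kHz}.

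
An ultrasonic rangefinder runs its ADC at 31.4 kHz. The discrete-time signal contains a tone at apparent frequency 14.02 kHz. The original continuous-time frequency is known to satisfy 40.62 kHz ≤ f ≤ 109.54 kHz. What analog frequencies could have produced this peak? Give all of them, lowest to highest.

45.42 kHz, 48.78 kHz, 76.82 kHz, 80.18 kHz, 108.22 kHz

Frequencies that alias to 14.02 kHz are k·fs ± 14.02 kHz for integer k ≥ 0.
k=0: 14.02 kHz.
k=1: 17.38 kHz, 45.42 kHz.
k=2: 48.78 kHz, 76.82 kHz.
k=3: 80.18 kHz, 108.22 kHz.
k=4: 111.58 kHz, 139.62 kHz.
Within [40.62 kHz, 109.54 kHz]: 45.42 kHz, 48.78 kHz, 76.82 kHz, 80.18 kHz, 108.22 kHz.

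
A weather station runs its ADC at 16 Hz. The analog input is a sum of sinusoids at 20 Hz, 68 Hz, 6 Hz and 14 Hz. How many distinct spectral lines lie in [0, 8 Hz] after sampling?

fs/2 = 8 Hz.
20 Hz mod fs = 4 Hz.
4 Hz ≤ fs/2 = 8 Hz, appears at 4 Hz.
68 Hz mod fs = 4 Hz.
4 Hz ≤ fs/2 = 8 Hz, appears at 4 Hz.
6 Hz ≤ fs/2 = 8 Hz, passes unchanged.
14 Hz > fs/2 = 8 Hz, folds to fs − 14 Hz = 2 Hz.
Distinct values: {2 Hz, 4 Hz, 6 Hz} → 3.

3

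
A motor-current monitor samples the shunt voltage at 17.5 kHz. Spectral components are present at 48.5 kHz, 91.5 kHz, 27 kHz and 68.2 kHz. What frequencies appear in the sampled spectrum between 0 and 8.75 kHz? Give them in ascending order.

1.8 kHz, 4 kHz, 8 kHz

fs/2 = 8.75 kHz.
48.5 kHz mod fs = 13.5 kHz.
13.5 kHz > fs/2 = 8.75 kHz, folds to fs − 13.5 kHz = 4 kHz.
91.5 kHz mod fs = 4 kHz.
4 kHz ≤ fs/2 = 8.75 kHz, appears at 4 kHz.
27 kHz mod fs = 9.5 kHz.
9.5 kHz > fs/2 = 8.75 kHz, folds to fs − 9.5 kHz = 8 kHz.
68.2 kHz mod fs = 15.7 kHz.
15.7 kHz > fs/2 = 8.75 kHz, folds to fs − 15.7 kHz = 1.8 kHz.
Distinct values: {1.8 kHz, 4 kHz, 8 kHz}.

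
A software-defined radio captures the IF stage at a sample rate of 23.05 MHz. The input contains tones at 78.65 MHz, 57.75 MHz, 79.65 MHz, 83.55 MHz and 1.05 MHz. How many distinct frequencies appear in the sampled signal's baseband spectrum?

5

fs/2 = 11.525 MHz.
78.65 MHz mod fs = 9.5 MHz.
9.5 MHz ≤ fs/2 = 11.525 MHz, appears at 9.5 MHz.
57.75 MHz mod fs = 11.65 MHz.
11.65 MHz > fs/2 = 11.525 MHz, folds to fs − 11.65 MHz = 11.4 MHz.
79.65 MHz mod fs = 10.5 MHz.
10.5 MHz ≤ fs/2 = 11.525 MHz, appears at 10.5 MHz.
83.55 MHz mod fs = 14.4 MHz.
14.4 MHz > fs/2 = 11.525 MHz, folds to fs − 14.4 MHz = 8.65 MHz.
1.05 MHz ≤ fs/2 = 11.525 MHz, passes unchanged.
Distinct values: {1.05 MHz, 8.65 MHz, 9.5 MHz, 10.5 MHz, 11.4 MHz} → 5.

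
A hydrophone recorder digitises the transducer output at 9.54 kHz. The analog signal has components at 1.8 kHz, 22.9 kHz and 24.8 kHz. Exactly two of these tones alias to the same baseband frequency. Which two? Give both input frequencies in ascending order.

fs/2 = 4.77 kHz.
1.8 kHz ≤ fs/2 = 4.77 kHz, passes unchanged.
22.9 kHz mod fs = 3.82 kHz.
3.82 kHz ≤ fs/2 = 4.77 kHz, appears at 3.82 kHz.
24.8 kHz mod fs = 5.72 kHz.
5.72 kHz > fs/2 = 4.77 kHz, folds to fs − 5.72 kHz = 3.82 kHz.
22.9 kHz and 24.8 kHz both map to 3.82 kHz.

22.9 kHz, 24.8 kHz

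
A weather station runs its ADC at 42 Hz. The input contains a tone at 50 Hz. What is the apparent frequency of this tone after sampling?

50 Hz mod fs = 8 Hz.
8 Hz ≤ fs/2 = 21 Hz, appears at 8 Hz.

8 Hz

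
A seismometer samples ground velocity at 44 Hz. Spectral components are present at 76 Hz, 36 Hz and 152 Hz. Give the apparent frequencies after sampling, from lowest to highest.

8 Hz, 12 Hz, 20 Hz

fs/2 = 22 Hz.
76 Hz mod fs = 32 Hz.
32 Hz > fs/2 = 22 Hz, folds to fs − 32 Hz = 12 Hz.
36 Hz > fs/2 = 22 Hz, folds to fs − 36 Hz = 8 Hz.
152 Hz mod fs = 20 Hz.
20 Hz ≤ fs/2 = 22 Hz, appears at 20 Hz.
Distinct values: {8 Hz, 12 Hz, 20 Hz}.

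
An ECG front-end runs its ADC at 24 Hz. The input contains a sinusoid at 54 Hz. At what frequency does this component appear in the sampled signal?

6 Hz

54 Hz mod fs = 6 Hz.
6 Hz ≤ fs/2 = 12 Hz, appears at 6 Hz.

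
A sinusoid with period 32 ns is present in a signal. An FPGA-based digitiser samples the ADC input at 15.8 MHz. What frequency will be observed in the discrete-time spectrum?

T = 32 ns → f = 1/T = 31.25 MHz.
31.25 MHz mod fs = 15.45 MHz.
15.45 MHz > fs/2 = 7.9 MHz, folds to fs − 15.45 MHz = 0.35 MHz.

0.35 MHz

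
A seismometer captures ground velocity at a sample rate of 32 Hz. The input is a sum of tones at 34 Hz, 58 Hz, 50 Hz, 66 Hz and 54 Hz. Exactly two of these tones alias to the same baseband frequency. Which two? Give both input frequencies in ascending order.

fs/2 = 16 Hz.
34 Hz mod fs = 2 Hz.
2 Hz ≤ fs/2 = 16 Hz, appears at 2 Hz.
58 Hz mod fs = 26 Hz.
26 Hz > fs/2 = 16 Hz, folds to fs − 26 Hz = 6 Hz.
50 Hz mod fs = 18 Hz.
18 Hz > fs/2 = 16 Hz, folds to fs − 18 Hz = 14 Hz.
66 Hz mod fs = 2 Hz.
2 Hz ≤ fs/2 = 16 Hz, appears at 2 Hz.
54 Hz mod fs = 22 Hz.
22 Hz > fs/2 = 16 Hz, folds to fs − 22 Hz = 10 Hz.
34 Hz and 66 Hz both map to 2 Hz.

34 Hz, 66 Hz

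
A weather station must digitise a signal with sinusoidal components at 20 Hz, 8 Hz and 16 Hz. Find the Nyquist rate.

40 Hz

Highest-frequency component: 20 Hz.
Nyquist rate = 2 × 20 Hz = 40 Hz.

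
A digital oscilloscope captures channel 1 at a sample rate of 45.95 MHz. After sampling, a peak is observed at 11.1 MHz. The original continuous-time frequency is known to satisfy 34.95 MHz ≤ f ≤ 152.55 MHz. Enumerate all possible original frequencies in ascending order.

57.05 MHz, 80.8 MHz, 103 MHz, 126.75 MHz, 148.95 MHz

Frequencies that alias to 11.1 MHz are k·fs ± 11.1 MHz for integer k ≥ 0.
k=0: 11.1 MHz.
k=1: 34.85 MHz, 57.05 MHz.
k=2: 80.8 MHz, 103 MHz.
k=3: 126.75 MHz, 148.95 MHz.
k=4: 172.7 MHz, 194.9 MHz.
Within [34.95 MHz, 152.55 MHz]: 57.05 MHz, 80.8 MHz, 103 MHz, 126.75 MHz, 148.95 MHz.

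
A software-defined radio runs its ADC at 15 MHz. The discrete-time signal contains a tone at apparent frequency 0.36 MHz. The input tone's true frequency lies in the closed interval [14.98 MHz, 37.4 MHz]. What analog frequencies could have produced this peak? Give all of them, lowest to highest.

15.36 MHz, 29.64 MHz, 30.36 MHz

Frequencies that alias to 0.36 MHz are k·fs ± 0.36 MHz for integer k ≥ 0.
k=0: 0.36 MHz.
k=1: 14.64 MHz, 15.36 MHz.
k=2: 29.64 MHz, 30.36 MHz.
k=3: 44.64 MHz, 45.36 MHz.
Within [14.98 MHz, 37.4 MHz]: 15.36 MHz, 29.64 MHz, 30.36 MHz.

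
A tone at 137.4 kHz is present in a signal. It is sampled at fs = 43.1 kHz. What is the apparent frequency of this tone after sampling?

8.1 kHz

137.4 kHz mod fs = 8.1 kHz.
8.1 kHz ≤ fs/2 = 21.55 kHz, appears at 8.1 kHz.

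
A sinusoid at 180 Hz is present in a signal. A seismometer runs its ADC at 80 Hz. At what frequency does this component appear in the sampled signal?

20 Hz

180 Hz mod fs = 20 Hz.
20 Hz ≤ fs/2 = 40 Hz, appears at 20 Hz.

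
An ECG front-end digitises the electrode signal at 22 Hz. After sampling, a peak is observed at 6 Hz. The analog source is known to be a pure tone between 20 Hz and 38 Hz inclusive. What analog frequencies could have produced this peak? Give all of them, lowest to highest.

Frequencies that alias to 6 Hz are k·fs ± 6 Hz for integer k ≥ 0.
k=0: 6 Hz.
k=1: 16 Hz, 28 Hz.
k=2: 38 Hz, 50 Hz.
k=3: 60 Hz, 72 Hz.
Within [20 Hz, 38 Hz]: 28 Hz, 38 Hz.

28 Hz, 38 Hz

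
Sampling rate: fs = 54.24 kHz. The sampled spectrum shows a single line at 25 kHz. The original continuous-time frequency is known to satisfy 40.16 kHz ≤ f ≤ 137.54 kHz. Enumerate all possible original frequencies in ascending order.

79.24 kHz, 83.48 kHz, 133.48 kHz

Frequencies that alias to 25 kHz are k·fs ± 25 kHz for integer k ≥ 0.
k=0: 25 kHz.
k=1: 29.24 kHz, 79.24 kHz.
k=2: 83.48 kHz, 133.48 kHz.
k=3: 137.72 kHz, 187.72 kHz.
Within [40.16 kHz, 137.54 kHz]: 79.24 kHz, 83.48 kHz, 133.48 kHz.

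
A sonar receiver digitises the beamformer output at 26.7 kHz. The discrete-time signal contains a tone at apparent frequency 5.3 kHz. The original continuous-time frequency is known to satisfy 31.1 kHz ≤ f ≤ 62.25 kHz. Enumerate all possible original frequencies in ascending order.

32 kHz, 48.1 kHz, 58.7 kHz

Frequencies that alias to 5.3 kHz are k·fs ± 5.3 kHz for integer k ≥ 0.
k=0: 5.3 kHz.
k=1: 21.4 kHz, 32 kHz.
k=2: 48.1 kHz, 58.7 kHz.
k=3: 74.8 kHz, 85.4 kHz.
Within [31.1 kHz, 62.25 kHz]: 32 kHz, 48.1 kHz, 58.7 kHz.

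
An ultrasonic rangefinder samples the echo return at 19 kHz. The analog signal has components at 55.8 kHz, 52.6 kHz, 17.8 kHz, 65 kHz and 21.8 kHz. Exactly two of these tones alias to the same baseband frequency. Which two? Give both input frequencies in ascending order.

17.8 kHz, 55.8 kHz

fs/2 = 9.5 kHz.
55.8 kHz mod fs = 17.8 kHz.
17.8 kHz > fs/2 = 9.5 kHz, folds to fs − 17.8 kHz = 1.2 kHz.
52.6 kHz mod fs = 14.6 kHz.
14.6 kHz > fs/2 = 9.5 kHz, folds to fs − 14.6 kHz = 4.4 kHz.
17.8 kHz > fs/2 = 9.5 kHz, folds to fs − 17.8 kHz = 1.2 kHz.
65 kHz mod fs = 8 kHz.
8 kHz ≤ fs/2 = 9.5 kHz, appears at 8 kHz.
21.8 kHz mod fs = 2.8 kHz.
2.8 kHz ≤ fs/2 = 9.5 kHz, appears at 2.8 kHz.
17.8 kHz and 55.8 kHz both map to 1.2 kHz.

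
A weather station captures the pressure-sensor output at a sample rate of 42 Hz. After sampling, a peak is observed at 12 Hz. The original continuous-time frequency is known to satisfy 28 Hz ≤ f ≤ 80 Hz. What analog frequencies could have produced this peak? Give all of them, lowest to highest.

30 Hz, 54 Hz, 72 Hz

Frequencies that alias to 12 Hz are k·fs ± 12 Hz for integer k ≥ 0.
k=0: 12 Hz.
k=1: 30 Hz, 54 Hz.
k=2: 72 Hz, 96 Hz.
k=3: 114 Hz, 138 Hz.
Within [28 Hz, 80 Hz]: 30 Hz, 54 Hz, 72 Hz.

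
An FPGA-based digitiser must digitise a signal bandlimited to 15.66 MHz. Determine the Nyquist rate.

31.32 MHz

Nyquist rate = 2 × 15.66 MHz = 31.32 MHz.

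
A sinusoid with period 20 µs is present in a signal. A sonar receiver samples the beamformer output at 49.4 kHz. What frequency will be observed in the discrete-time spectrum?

T = 20 µs → f = 1/T = 50 kHz.
50 kHz mod fs = 0.6 kHz.
0.6 kHz ≤ fs/2 = 24.7 kHz, appears at 0.6 kHz.

0.6 kHz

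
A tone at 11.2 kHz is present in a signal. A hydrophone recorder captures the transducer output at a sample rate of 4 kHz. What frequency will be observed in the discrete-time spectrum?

11.2 kHz mod fs = 3.2 kHz.
3.2 kHz > fs/2 = 2 kHz, folds to fs − 3.2 kHz = 0.8 kHz.

0.8 kHz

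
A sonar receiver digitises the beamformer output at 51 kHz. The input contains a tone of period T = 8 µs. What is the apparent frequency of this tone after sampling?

T = 8 µs → f = 1/T = 125 kHz.
125 kHz mod fs = 23 kHz.
23 kHz ≤ fs/2 = 25.5 kHz, appears at 23 kHz.

23 kHz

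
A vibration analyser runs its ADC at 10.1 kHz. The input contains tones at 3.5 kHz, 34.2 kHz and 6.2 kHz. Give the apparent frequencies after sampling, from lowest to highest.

3.5 kHz, 3.9 kHz

fs/2 = 5.05 kHz.
3.5 kHz ≤ fs/2 = 5.05 kHz, passes unchanged.
34.2 kHz mod fs = 3.9 kHz.
3.9 kHz ≤ fs/2 = 5.05 kHz, appears at 3.9 kHz.
6.2 kHz > fs/2 = 5.05 kHz, folds to fs − 6.2 kHz = 3.9 kHz.
Distinct values: {3.5 kHz, 3.9 kHz}.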